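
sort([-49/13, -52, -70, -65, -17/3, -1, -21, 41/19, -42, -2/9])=[-70, -65, -52, -42, -21, -17/3, -49/13, -1, -2/9, 41/19]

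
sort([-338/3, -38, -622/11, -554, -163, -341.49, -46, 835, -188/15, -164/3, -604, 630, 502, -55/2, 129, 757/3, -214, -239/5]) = [-604, -554, -341.49, -214, -163, -338/3, -622/11, -164/3, -239/5, -46, -38, -55/2, -188/15, 129, 757/3, 502, 630, 835]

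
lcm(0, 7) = 0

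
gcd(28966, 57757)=7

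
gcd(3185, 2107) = 49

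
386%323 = 63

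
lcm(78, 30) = 390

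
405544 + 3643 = 409187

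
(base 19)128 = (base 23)hg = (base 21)j8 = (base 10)407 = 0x197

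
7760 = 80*97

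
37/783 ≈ 0.0473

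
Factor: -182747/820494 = -1*2^(-1)*3^(-2)*79^(-1)*577^(-1)*182747^1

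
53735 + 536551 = 590286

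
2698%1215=268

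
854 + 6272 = 7126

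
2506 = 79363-76857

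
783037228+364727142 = 1147764370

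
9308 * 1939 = 18048212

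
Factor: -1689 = -1 * 3^1 * 563^1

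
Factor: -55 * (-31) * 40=2^3 * 5^2 * 11^1 * 31^1=68200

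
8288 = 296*28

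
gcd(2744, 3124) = 4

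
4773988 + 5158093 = 9932081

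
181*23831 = 4313411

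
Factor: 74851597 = 2677^1 * 27961^1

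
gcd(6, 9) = 3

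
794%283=228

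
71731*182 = 13055042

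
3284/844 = 821/211 ≈ 3.89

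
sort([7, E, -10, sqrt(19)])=[-10, E, sqrt(19), 7]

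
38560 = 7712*5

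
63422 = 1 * 63422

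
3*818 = 2454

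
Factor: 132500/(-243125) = -1*2^2*53^1*389^(-1) = -212/389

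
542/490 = 271/245 ≈ 1.11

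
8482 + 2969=11451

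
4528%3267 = 1261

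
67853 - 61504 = 6349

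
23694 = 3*7898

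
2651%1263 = 125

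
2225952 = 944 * 2358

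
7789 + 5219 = 13008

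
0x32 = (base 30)1k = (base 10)50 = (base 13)3b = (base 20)2a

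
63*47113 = 2968119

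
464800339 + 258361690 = 723162029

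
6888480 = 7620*904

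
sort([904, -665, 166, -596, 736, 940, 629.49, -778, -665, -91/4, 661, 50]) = [-778, -665, -665, -596, -91/4, 50, 166, 629.49, 661, 736, 904, 940]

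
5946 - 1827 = 4119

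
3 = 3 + 0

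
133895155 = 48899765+84995390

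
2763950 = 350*7897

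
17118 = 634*27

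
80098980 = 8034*9970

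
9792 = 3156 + 6636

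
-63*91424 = -5759712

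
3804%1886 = 32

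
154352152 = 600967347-446615195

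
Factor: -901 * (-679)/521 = 7^1 * 17^1 * 53^1 * 97^1 * 521^ (-1) = 611779/521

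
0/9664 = 0 = 0.00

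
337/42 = 8 + 1/42 ≈ 8.02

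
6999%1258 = 709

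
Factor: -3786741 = -1*3^2*7^1*60107^1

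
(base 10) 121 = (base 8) 171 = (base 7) 232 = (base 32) 3p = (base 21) 5g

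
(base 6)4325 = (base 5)12424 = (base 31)10s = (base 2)1111011101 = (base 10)989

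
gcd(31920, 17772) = 12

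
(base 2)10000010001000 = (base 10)8328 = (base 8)20210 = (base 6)102320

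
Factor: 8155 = 5^1 * 7^1 * 233^1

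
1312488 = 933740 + 378748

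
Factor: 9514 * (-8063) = -1 * 2^1 * 11^1 * 67^1 * 71^1 * 733^1 = -76711382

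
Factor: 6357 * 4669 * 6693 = 3^2 * 7^1 * 13^1 * 23^2 * 29^1 * 97^1 * 163^1 = 198653815269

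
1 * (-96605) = -96605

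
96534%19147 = 799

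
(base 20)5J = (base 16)77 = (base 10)119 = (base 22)59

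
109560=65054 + 44506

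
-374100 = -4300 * 87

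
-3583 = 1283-4866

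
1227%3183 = 1227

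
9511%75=61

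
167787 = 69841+97946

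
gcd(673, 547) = 1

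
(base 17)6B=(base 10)113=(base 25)4D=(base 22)53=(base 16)71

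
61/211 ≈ 0.289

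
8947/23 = 389 = 389.00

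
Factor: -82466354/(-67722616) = 2^(-2)*13^(-1)*17^1*1217^1*1993^1*651179^(-1) = 41233177/33861308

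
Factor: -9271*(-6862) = 2^1*47^1*73^2*127^1 = 63617602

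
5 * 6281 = 31405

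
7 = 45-38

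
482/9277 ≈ 0.0520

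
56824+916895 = 973719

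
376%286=90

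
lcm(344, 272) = 11696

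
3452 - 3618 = -166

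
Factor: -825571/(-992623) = 17^1 * 48563^1 * 992623^(-1) 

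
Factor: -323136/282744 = -1*2^3*7^(-1) = -8/7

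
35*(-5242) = -183470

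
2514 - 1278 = 1236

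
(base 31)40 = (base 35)3j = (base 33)3p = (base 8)174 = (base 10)124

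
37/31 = 1+6/31 ≈ 1.19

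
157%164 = 157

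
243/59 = 4 + 7/59 ≈ 4.12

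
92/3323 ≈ 0.0277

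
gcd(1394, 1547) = 17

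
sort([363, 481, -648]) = [-648, 363, 481]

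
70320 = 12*5860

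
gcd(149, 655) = 1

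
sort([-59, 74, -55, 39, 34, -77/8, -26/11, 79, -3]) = [-59, -55, -77/8, -3, -26/11, 34, 39, 74, 79]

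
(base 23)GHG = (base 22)I75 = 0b10001010100111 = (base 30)9PL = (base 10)8871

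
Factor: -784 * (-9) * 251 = 2^4 * 3^2 * 7^2 * 251^1 = 1771056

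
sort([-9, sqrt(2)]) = [-9, sqrt(2)]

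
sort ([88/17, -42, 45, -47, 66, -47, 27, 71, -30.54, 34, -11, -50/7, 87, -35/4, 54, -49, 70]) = [-49, -47, -47, -42, -30.54, -11, -35/4, -50/7, 88/17, 27, 34, 45, 54, 66, 70, 71, 87]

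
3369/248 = 13 + 145/248 ≈ 13.58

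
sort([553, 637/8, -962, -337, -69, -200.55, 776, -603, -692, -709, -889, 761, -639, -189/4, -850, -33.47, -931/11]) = [-962, -889, -850, -709, -692, -639, -603, -337, -200.55, -931/11, -69, -189/4, -33.47, 637/8, 553, 761, 776]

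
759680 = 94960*8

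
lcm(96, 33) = 1056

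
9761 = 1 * 9761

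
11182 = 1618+9564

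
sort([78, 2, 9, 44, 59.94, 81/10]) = [2, 81/10, 9, 44, 59.94, 78]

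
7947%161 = 58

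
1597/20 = 79 + 17/20 = 79.85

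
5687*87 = 494769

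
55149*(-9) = -496341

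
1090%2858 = 1090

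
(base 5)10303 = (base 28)p3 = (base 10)703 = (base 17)276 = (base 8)1277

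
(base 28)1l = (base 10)49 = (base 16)31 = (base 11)45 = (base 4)301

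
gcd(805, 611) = 1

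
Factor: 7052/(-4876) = -1*23^(-1)*41^1*43^1*53^(-1) = -1763/1219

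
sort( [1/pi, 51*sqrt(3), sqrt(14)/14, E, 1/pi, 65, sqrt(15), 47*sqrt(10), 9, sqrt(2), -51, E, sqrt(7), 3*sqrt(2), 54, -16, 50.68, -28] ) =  [-51, -28, -16, sqrt(14)/14, 1/pi, 1/pi, sqrt(2), sqrt(7), E, E, sqrt(15), 3*sqrt(2), 9, 50.68, 54, 65, 51*sqrt(3), 47*sqrt(10)] 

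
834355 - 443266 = 391089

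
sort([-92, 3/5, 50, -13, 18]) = [-92, -13, 3/5, 18, 50]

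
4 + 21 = 25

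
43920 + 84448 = 128368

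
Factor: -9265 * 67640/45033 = -1 * 2^3 * 3^(-1) * 5^2 * 19^1 * 89^1 * 109^1 * 883^(-1) = -36863800/2649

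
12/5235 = 4/1745 ≈ 0.00229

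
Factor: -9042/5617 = -1*2^1*3^1*11^1*41^(-1) = -66/41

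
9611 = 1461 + 8150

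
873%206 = 49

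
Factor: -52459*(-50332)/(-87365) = -1*2^2*5^(-1)*11^1*19^1*101^(-1)*173^(-1)*251^1*12583^1 = -2640366388/87365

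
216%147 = 69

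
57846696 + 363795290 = 421641986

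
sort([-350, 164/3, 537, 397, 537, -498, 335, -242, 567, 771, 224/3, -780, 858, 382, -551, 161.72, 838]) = [-780, -551, -498, -350, -242, 164/3, 224/3, 161.72, 335, 382, 397, 537, 537, 567, 771, 838, 858]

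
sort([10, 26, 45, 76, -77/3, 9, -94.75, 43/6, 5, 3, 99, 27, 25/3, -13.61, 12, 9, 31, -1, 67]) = [-94.75, -77/3, -13.61, -1, 3, 5, 43/6, 25/3, 9, 9, 10, 12, 26, 27, 31, 45, 67, 76, 99]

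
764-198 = 566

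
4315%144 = 139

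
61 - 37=24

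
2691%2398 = 293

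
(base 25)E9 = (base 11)2A7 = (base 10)359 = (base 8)547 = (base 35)A9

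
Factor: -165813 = -1 * 3^1 * 19^1 * 2909^1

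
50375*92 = 4634500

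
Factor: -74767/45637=-1 * 7^1 * 11^1 * 47^(-1)=-77/47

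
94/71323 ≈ 0.00132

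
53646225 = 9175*5847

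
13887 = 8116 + 5771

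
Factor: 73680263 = 5557^1*13259^1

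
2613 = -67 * (-39)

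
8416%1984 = 480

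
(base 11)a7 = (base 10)117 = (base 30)3r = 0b1110101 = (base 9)140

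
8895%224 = 159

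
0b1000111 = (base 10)71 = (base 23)32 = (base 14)51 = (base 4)1013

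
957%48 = 45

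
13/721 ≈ 0.0180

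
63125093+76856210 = 139981303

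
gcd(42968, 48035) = 1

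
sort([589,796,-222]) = [-222,589,796]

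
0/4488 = 0 = 0.00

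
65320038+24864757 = 90184795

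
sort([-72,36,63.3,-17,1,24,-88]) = [-88,-72,-17,1,24,36,63.3]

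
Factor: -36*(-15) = 2^2*3^3*5^1 = 540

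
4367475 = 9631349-5263874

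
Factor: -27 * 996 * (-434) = 2^3 * 3^4 * 7^1 * 31^1 * 83^1 = 11671128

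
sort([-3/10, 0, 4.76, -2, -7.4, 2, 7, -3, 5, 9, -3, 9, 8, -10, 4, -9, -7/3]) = [-10, -9, -7.4, -3, -3, -7/3, -2, -3/10, 0, 2, 4, 4.76, 5, 7, 8, 9, 9]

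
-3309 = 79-3388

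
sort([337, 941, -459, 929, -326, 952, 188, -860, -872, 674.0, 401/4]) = [-872, -860, -459, -326, 401/4, 188, 337, 674.0, 929, 941, 952]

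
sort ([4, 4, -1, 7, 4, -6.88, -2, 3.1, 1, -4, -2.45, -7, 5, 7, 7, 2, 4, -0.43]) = [-7, -6.88, -4, -2.45, -2, -1, -0.43, 1, 2, 3.1, 4, 4, 4, 4, 5, 7, 7, 7]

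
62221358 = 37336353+24885005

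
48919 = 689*71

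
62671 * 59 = 3697589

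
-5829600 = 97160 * (-60)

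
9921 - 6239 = 3682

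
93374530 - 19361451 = 74013079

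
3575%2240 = 1335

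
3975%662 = 3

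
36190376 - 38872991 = -2682615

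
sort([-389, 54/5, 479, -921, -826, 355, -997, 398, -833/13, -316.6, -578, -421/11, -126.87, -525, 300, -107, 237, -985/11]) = [-997, -921, -826, -578, -525, -389, -316.6, -126.87, -107, -985/11, -833/13, -421/11, 54/5, 237, 300, 355, 398, 479]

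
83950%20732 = 1022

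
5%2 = 1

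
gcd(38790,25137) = 9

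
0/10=0=0.00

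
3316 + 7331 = 10647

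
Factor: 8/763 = 2^3 * 7^ (-1) * 109^ (-1)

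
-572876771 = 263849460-836726231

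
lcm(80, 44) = 880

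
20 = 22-2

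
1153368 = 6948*166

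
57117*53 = 3027201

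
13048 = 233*56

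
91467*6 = 548802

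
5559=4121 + 1438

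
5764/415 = 13+369/415 ≈ 13.89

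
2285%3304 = 2285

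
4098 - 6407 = -2309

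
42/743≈0.0565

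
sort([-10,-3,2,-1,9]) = [-10,-3,-1,2,9]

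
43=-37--80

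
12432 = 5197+7235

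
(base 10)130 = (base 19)6g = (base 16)82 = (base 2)10000010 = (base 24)5a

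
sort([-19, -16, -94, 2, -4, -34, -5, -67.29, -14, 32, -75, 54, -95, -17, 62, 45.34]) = [-95, -94, -75, -67.29, -34, -19, -17, -16, -14, -5, -4, 2, 32, 45.34, 54, 62]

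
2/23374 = 1/11687≈0.0000856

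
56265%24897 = 6471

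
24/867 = 8/289 ≈ 0.0277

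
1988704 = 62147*32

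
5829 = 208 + 5621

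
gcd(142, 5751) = 71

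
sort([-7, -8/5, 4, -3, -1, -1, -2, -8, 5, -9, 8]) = [-9, -8, -7, -3, -2, -8/5, -1, -1, 4, 5, 8]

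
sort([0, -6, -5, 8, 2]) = [-6, -5, 0, 2, 8]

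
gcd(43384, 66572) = 748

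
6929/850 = 8 + 129/850 ≈ 8.15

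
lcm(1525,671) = 16775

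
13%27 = 13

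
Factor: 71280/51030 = 2^3*3^(-2)*7^(-1)*11^1 = 88/63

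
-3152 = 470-3622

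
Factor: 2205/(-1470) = -1 * 2^(-1) * 3^1 = -3/2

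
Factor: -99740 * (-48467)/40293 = 2^2 * 3^(-2) * 5^1 * 11^(-2) * 17^1 * 37^(-1) * 2851^1 * 4987^1 = 4834098580/40293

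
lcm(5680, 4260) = 17040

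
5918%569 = 228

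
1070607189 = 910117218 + 160489971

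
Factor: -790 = -1*2^1*5^1*79^1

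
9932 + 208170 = 218102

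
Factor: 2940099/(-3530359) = -1*3^1*7^(-1)*17^1*57649^1*504337^(-1)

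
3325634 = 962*3457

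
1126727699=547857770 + 578869929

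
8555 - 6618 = 1937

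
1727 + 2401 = 4128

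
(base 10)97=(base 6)241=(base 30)37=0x61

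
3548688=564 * 6292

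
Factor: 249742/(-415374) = -1*3^(-1)*107^(-1)*193^1 = -193/321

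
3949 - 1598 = 2351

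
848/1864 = 106/233 ≈ 0.455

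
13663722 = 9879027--3784695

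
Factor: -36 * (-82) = 2^3 * 3^2 * 41^1 = 2952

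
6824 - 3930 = 2894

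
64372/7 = 9196 = 9196.00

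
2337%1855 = 482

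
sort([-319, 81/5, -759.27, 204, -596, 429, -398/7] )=[-759.27, -596, -319, -398/7, 81/5, 204, 429] 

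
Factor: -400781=-1*179^1*2239^1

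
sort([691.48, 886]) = [691.48, 886]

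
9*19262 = 173358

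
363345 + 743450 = 1106795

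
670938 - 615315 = 55623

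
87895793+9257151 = 97152944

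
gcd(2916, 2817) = 9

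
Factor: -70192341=-1 * 3^2 * 2399^1 * 3251^1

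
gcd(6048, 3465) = 63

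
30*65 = 1950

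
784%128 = 16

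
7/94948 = 1/13564 ≈ 0.0000737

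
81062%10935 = 4517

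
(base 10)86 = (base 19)4a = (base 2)1010110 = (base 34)2i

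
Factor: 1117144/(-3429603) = -1 * 2^3 * 3^(-2) * 7^1 * 61^(-1) * 6247^(-1) * 19949^1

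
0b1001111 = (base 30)2j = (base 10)79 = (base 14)59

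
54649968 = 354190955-299540987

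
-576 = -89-487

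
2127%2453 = 2127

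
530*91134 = 48301020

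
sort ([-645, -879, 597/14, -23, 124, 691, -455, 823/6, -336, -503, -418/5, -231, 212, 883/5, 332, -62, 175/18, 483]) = [-879, -645, -503, -455, -336, -231, -418/5, -62, -23, 175/18, 597/14, 124, 823/6, 883/5, 212, 332, 483, 691]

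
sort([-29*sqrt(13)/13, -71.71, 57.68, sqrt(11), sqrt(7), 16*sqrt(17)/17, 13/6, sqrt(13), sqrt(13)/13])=[-71.71, -29*sqrt(13)/13, sqrt(13)/13, 13/6, sqrt(7), sqrt(11), sqrt(13), 16*sqrt(17)/17, 57.68]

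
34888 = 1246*28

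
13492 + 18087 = 31579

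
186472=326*572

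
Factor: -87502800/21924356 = -1 * 2^2 * 3^1 * 5^2 * 7^1 * 11^1 * 17^(-1) * 947^1 * 322417^(-1) = -21875700/5481089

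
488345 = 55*8879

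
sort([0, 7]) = [0, 7]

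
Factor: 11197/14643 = 3^(-2)*1627^(-1)*11197^1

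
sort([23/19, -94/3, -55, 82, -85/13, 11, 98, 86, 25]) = [-55, -94/3, -85/13, 23/19, 11, 25, 82, 86, 98]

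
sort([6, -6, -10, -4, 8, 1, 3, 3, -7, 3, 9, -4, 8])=[-10, -7, -6, -4, -4, 1, 3, 3, 3, 6, 8, 8, 9]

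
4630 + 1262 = 5892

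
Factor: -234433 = -1*67^1*3499^1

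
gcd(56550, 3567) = 87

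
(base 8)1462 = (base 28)116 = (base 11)684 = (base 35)nd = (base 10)818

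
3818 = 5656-1838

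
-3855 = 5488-9343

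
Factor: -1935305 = -1*5^1*89^1*4349^1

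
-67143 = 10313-77456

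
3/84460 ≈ 0.0000355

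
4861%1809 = 1243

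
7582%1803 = 370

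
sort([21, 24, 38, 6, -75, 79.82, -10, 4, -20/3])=[-75, -10, -20/3, 4, 6, 21, 24, 38, 79.82]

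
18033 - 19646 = -1613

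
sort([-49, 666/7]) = [-49, 666/7]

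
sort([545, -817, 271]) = [-817, 271, 545]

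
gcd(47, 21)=1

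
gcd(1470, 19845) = 735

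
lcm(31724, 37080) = 2855160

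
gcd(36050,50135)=5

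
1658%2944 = 1658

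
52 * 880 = 45760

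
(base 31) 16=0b100101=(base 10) 37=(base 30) 17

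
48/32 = 3/2 = 1.50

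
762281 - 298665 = 463616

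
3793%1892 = 9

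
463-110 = 353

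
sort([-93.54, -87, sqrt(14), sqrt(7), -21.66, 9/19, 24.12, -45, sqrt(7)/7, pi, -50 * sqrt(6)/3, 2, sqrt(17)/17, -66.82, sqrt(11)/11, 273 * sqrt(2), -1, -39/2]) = [-93.54, -87, -66.82, -45, -50 * sqrt(6)/3, -21.66, -39/2, -1, sqrt(17)/17, sqrt(11)/11, sqrt(7)/7, 9/19, 2, sqrt(7), pi, sqrt(14), 24.12, 273 * sqrt(2)]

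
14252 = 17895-3643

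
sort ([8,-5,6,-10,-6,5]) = [-10,-6,-5,5,6,8]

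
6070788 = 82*74034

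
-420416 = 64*(-6569)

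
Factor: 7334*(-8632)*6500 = -1*2^6*5^3*13^2*19^1*83^1*193^1 = -411496072000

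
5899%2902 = 95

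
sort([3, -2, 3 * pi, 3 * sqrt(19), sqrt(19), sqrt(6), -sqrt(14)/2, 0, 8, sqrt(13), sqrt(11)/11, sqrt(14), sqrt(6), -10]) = [-10, -2, -sqrt(14)/2, 0, sqrt(11)/11, sqrt(6), sqrt(6), 3, sqrt(13), sqrt(14), sqrt(19), 8, 3 * pi, 3 * sqrt(19)]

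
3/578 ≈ 0.00519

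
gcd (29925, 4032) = 63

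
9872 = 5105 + 4767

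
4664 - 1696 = 2968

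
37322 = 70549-33227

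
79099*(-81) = -6407019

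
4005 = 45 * 89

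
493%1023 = 493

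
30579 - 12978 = 17601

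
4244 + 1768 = 6012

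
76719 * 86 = 6597834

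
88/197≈0.447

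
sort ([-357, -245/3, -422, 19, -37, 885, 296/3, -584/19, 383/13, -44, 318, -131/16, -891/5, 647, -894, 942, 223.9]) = [-894, -422, -357, -891/5, -245/3, -44, -37, -584/19, -131/16, 19, 383/13, 296/3, 223.9, 318, 647, 885, 942]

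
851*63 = 53613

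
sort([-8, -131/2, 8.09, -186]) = [-186, -131/2, -8, 8.09]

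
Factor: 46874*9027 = 2^1*3^2*17^1*23^1*59^1*1019^1 = 423131598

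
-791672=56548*(-14)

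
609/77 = 7 + 10/11 ≈ 7.91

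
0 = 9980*0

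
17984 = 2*8992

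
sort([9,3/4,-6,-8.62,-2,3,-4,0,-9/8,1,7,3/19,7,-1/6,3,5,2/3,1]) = [-8.62,-6,-4,-2,-9/8,-1/6,0,3/19,2/3,3/4,1,1,3,3,5,7,7,9]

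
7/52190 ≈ 0.000134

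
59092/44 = 1343 = 1343.00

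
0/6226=0=0.00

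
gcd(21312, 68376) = 888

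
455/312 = 1 + 11/24 ≈ 1.46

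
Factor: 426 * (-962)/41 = -1 * 2^2 * 3^1 * 13^1 * 37^1 * 41^(-1) * 71^1 = -409812/41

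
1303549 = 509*2561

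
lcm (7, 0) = 0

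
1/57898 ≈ 0.0000173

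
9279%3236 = 2807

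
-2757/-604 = 4 + 341/604 ≈ 4.56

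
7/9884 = 1/1412 ≈ 0.000708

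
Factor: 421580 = 2^2*5^1*107^1*197^1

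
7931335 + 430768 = 8362103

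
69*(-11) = -759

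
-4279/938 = -4 - 527/938 ≈ -4.56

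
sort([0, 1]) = [0, 1]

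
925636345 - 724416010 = 201220335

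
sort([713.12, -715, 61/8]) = [-715, 61/8, 713.12]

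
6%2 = 0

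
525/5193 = 175/1731 ≈ 0.101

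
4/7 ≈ 0.571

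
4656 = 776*6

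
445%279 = 166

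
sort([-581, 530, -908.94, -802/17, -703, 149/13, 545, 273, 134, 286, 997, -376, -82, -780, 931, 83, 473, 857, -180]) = [-908.94, -780, -703, -581, -376, -180, -82, -802/17, 149/13, 83, 134, 273, 286, 473, 530, 545, 857, 931, 997]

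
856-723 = 133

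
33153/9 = 3683 + 2/3≈3683.67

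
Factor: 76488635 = 5^1*199^1*76873^1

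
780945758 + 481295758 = 1262241516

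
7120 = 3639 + 3481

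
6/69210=1/11535 ≈ 0.0000867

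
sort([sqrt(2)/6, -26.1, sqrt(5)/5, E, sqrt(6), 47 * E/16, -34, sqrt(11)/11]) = [-34, -26.1, sqrt(2)/6, sqrt(11)/11, sqrt(5)/5, sqrt(6), E, 47 * E/16]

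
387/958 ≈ 0.404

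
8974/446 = 4487/223 ≈ 20.12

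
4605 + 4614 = 9219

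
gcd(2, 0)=2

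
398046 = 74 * 5379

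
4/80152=1/20038 ≈ 0.0000499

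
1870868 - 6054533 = -4183665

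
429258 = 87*4934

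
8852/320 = 27 + 53/80 ≈ 27.66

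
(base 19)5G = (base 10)111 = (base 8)157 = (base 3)11010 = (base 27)43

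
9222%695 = 187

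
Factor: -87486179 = -1*11^1*7953289^1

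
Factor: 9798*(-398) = -1*2^2*3^1*23^1*71^1*199^1 = -3899604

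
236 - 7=229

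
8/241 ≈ 0.0332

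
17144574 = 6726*2549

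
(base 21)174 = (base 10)592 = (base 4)21100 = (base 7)1504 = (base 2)1001010000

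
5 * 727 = 3635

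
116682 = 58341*2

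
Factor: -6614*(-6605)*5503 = 2^1*5^1*1321^1*3307^1*5503^1 = 240401141410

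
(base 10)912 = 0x390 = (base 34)qs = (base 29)12d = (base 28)14g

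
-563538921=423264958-986803879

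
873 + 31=904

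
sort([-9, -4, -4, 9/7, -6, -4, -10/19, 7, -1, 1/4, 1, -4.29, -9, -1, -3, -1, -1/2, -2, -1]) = [-9, -9, -6, -4.29, -4, -4, -4, -3, -2, -1, -1, -1, -1, -10/19, -1/2, 1/4, 1, 9/7, 7]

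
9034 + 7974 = 17008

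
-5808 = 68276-74084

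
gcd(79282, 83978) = 2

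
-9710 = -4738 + -4972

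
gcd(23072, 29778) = 14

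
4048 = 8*506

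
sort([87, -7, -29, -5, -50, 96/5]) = [-50, -29, -7, -5, 96/5, 87]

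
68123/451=151 + 2/41 ≈ 151.05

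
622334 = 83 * 7498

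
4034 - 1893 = 2141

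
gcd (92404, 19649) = 1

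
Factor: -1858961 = -1*13^1*151^1*947^1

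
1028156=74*13894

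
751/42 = 17 + 37/42 ≈ 17.88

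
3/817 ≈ 0.00367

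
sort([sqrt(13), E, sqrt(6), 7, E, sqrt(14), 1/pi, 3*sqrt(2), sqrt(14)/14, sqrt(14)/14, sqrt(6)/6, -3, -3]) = [-3, -3, sqrt(14)/14, sqrt(14)/14, 1/pi, sqrt(6)/6, sqrt(6), E, E, sqrt(13), sqrt(14), 3*sqrt(2), 7]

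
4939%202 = 91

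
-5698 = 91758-97456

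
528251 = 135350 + 392901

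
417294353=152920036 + 264374317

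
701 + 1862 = 2563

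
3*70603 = 211809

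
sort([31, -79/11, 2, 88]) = [-79/11, 2, 31, 88]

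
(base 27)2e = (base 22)32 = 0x44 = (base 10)68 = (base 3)2112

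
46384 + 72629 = 119013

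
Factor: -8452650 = -1 * 2^1 * 3^1 * 5^2 * 37^1 * 1523^1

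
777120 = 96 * 8095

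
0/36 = 0 = 0.00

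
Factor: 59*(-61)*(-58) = 2^1*29^1*59^1*61^1 = 208742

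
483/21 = 23 = 23.00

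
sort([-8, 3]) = [-8, 3]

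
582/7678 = 291/3839 ≈ 0.0758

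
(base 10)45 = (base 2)101101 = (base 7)63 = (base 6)113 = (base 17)2b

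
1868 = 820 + 1048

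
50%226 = 50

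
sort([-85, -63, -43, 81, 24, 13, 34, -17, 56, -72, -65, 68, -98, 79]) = [-98, -85, -72, -65, -63, -43, -17, 13, 24, 34, 56, 68, 79, 81]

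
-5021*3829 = -19225409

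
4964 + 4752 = 9716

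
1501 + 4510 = 6011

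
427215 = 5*85443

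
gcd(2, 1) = 1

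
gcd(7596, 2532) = 2532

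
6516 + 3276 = 9792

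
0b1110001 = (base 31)3k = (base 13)89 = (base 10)113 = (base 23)4l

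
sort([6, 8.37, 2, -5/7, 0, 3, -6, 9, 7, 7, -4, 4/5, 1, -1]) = [-6, -4, -1, -5/7, 0, 4/5, 1, 2, 3, 6, 7, 7, 8.37, 9]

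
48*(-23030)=-1105440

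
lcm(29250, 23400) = 117000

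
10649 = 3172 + 7477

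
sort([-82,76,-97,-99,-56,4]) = [-99,-97,-82,-56,4,76]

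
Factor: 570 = 2^1 * 3^1 * 5^1 * 19^1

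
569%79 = 16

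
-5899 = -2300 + -3599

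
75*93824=7036800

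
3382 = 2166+1216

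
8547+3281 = 11828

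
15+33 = 48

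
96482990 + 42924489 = 139407479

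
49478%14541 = 5855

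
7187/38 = 189+5/38 ≈ 189.13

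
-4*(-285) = 1140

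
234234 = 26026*9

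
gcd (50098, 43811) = 1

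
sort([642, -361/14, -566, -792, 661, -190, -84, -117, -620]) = [-792, -620, -566, -190, -117, -84, -361/14, 642, 661]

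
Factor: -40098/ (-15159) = 2^1 * 31^ (-1) * 41^1 = 82/31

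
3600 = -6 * (-600)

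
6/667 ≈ 0.00900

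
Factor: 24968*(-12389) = -1*2^3*13^1*953^1*3121^1 = -309328552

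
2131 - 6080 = -3949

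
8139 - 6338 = 1801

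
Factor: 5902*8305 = 2^1*5^1*11^1*13^1*151^1*227^1 = 49016110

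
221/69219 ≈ 0.00319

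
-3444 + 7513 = 4069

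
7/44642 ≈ 0.000157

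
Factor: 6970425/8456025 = 7^1*11^1*17^1*31^(-1)*71^1*3637^(-1) = 92939/112747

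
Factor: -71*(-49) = 7^2*71^1 = 3479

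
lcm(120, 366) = 7320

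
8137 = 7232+905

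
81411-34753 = 46658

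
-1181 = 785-1966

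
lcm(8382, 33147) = 729234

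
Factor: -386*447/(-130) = 3^1*5^(-1)*13^(-1)*149^1*193^1 = 86271/65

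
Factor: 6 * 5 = 2^1 * 3^1 * 5^1 = 30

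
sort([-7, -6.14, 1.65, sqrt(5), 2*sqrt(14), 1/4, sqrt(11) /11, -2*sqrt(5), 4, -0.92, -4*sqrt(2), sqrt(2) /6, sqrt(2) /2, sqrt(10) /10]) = [-7, -6.14, -4*sqrt(2), -2*sqrt(5), -0.92, sqrt(2) /6, 1/4, sqrt(11) /11, sqrt(10) /10, sqrt(2) /2, 1.65, sqrt(5), 4, 2*sqrt(14)]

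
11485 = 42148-30663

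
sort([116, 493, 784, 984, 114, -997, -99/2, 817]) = [-997, -99/2, 114, 116, 493, 784, 817, 984]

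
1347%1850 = 1347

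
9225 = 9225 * 1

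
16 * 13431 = 214896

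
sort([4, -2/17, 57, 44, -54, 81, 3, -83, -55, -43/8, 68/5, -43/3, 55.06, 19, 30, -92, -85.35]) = [-92, -85.35, -83, -55, -54, -43/3, -43/8, -2/17, 3, 4, 68/5, 19, 30, 44, 55.06, 57, 81]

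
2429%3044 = 2429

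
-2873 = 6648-9521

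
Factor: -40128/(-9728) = 2^(-3)*3^1*11^1 = 33/8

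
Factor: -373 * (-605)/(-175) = -1 * 5^(-1) * 7^(-1) * 11^2 * 373^1 = -45133/35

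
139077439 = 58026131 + 81051308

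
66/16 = 4 + 1/8 ≈ 4.13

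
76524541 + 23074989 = 99599530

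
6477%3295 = 3182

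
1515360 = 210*7216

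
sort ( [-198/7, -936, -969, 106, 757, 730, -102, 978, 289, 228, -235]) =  [-969, -936, -235, -102, -198/7, 106, 228, 289, 730, 757, 978]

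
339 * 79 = 26781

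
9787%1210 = 107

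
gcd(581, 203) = 7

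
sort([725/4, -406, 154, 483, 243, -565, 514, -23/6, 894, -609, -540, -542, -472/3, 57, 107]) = [-609, -565, -542, -540, -406, -472/3, -23/6, 57, 107, 154, 725/4, 243, 483, 514, 894]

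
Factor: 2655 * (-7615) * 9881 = -1 * 3^2 * 5^2 * 41^1 * 59^1 * 241^1 * 1523^1 = -199772328825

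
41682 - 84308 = -42626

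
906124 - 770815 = 135309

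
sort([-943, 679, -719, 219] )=[-943, -719, 219, 679] 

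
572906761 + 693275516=1266182277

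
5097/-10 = -509 - 7/10 = -509.70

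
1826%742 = 342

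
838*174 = 145812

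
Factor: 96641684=2^2 * 53^1 * 607^1 * 751^1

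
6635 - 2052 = 4583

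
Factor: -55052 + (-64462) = -1*2^1*3^1*19919^1 = -119514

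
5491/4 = 1372 + 3/4 = 1372.75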